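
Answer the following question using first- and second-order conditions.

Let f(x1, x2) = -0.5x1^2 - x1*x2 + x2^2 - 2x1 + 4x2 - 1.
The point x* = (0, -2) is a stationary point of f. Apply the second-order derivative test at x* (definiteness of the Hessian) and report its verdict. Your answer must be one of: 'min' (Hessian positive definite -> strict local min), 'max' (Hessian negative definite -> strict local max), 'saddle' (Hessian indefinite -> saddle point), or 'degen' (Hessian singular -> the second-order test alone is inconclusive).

Compute the Hessian H = grad^2 f:
  H = [[-1, -1], [-1, 2]]
Verify stationarity: grad f(x*) = H x* + g = (0, 0).
Eigenvalues of H: -1.3028, 2.3028.
Eigenvalues have mixed signs, so H is indefinite -> x* is a saddle point.

saddle


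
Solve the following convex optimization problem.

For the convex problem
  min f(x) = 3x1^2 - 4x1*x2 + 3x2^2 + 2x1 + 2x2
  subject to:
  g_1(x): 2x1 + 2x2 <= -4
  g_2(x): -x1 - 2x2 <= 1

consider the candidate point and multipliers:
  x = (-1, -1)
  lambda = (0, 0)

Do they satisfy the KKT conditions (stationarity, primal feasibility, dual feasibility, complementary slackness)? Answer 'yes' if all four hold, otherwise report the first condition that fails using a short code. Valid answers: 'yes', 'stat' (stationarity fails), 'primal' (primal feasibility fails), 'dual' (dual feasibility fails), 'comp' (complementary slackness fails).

Gradient of f: grad f(x) = Q x + c = (0, 0)
Constraint values g_i(x) = a_i^T x - b_i:
  g_1((-1, -1)) = 0
  g_2((-1, -1)) = 2
Stationarity residual: grad f(x) + sum_i lambda_i a_i = (0, 0)
  -> stationarity OK
Primal feasibility (all g_i <= 0): FAILS
Dual feasibility (all lambda_i >= 0): OK
Complementary slackness (lambda_i * g_i(x) = 0 for all i): OK

Verdict: the first failing condition is primal_feasibility -> primal.

primal


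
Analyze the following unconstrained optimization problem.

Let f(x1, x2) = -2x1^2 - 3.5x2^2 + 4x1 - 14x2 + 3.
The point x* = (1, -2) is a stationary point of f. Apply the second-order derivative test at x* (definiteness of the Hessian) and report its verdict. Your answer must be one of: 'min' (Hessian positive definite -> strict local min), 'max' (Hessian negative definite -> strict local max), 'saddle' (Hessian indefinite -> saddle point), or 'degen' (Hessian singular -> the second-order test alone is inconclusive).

Compute the Hessian H = grad^2 f:
  H = [[-4, 0], [0, -7]]
Verify stationarity: grad f(x*) = H x* + g = (0, 0).
Eigenvalues of H: -7, -4.
Both eigenvalues < 0, so H is negative definite -> x* is a strict local max.

max


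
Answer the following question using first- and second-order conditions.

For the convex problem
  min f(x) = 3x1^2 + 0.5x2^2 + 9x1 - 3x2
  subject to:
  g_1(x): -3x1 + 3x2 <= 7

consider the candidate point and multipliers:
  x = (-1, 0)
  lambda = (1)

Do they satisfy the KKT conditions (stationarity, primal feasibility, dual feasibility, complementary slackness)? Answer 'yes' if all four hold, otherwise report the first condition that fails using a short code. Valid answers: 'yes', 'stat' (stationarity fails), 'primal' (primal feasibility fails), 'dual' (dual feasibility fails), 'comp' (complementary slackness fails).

Gradient of f: grad f(x) = Q x + c = (3, -3)
Constraint values g_i(x) = a_i^T x - b_i:
  g_1((-1, 0)) = -4
Stationarity residual: grad f(x) + sum_i lambda_i a_i = (0, 0)
  -> stationarity OK
Primal feasibility (all g_i <= 0): OK
Dual feasibility (all lambda_i >= 0): OK
Complementary slackness (lambda_i * g_i(x) = 0 for all i): FAILS

Verdict: the first failing condition is complementary_slackness -> comp.

comp


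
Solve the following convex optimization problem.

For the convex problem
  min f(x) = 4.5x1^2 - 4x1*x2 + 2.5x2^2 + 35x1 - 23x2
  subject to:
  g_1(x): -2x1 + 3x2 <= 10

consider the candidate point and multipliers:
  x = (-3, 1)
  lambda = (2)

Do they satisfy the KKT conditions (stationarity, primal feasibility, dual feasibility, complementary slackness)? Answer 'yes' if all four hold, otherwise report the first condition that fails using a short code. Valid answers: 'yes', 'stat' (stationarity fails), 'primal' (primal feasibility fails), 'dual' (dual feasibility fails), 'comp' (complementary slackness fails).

Gradient of f: grad f(x) = Q x + c = (4, -6)
Constraint values g_i(x) = a_i^T x - b_i:
  g_1((-3, 1)) = -1
Stationarity residual: grad f(x) + sum_i lambda_i a_i = (0, 0)
  -> stationarity OK
Primal feasibility (all g_i <= 0): OK
Dual feasibility (all lambda_i >= 0): OK
Complementary slackness (lambda_i * g_i(x) = 0 for all i): FAILS

Verdict: the first failing condition is complementary_slackness -> comp.

comp


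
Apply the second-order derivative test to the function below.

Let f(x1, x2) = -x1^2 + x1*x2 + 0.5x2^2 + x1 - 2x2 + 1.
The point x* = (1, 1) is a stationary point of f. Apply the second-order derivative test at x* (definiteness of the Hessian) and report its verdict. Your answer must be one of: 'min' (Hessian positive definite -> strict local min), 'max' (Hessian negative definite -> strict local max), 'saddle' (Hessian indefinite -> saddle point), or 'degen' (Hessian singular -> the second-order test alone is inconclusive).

Compute the Hessian H = grad^2 f:
  H = [[-2, 1], [1, 1]]
Verify stationarity: grad f(x*) = H x* + g = (0, 0).
Eigenvalues of H: -2.3028, 1.3028.
Eigenvalues have mixed signs, so H is indefinite -> x* is a saddle point.

saddle


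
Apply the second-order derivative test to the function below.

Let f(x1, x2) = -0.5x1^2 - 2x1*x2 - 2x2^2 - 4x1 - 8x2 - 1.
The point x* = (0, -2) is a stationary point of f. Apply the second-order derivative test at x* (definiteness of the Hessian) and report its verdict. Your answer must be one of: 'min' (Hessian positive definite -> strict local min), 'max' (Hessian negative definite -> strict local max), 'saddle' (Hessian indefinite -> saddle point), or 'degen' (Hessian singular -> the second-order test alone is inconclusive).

Compute the Hessian H = grad^2 f:
  H = [[-1, -2], [-2, -4]]
Verify stationarity: grad f(x*) = H x* + g = (0, 0).
Eigenvalues of H: -5, 0.
H has a zero eigenvalue (singular; negative semidefinite but not definite), so H is neither positive definite, negative definite, nor indefinite. The second-order test alone is inconclusive -> degen.
(Indeed, f is constant along the null direction of H through x*, so x* is not a strict local extremum.)

degen


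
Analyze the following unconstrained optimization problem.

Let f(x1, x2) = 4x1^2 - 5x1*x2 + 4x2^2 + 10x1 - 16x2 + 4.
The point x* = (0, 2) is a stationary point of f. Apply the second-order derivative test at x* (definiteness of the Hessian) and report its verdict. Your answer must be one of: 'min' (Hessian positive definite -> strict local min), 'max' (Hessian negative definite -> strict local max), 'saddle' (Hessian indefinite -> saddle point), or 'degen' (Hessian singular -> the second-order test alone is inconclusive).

Compute the Hessian H = grad^2 f:
  H = [[8, -5], [-5, 8]]
Verify stationarity: grad f(x*) = H x* + g = (0, 0).
Eigenvalues of H: 3, 13.
Both eigenvalues > 0, so H is positive definite -> x* is a strict local min.

min


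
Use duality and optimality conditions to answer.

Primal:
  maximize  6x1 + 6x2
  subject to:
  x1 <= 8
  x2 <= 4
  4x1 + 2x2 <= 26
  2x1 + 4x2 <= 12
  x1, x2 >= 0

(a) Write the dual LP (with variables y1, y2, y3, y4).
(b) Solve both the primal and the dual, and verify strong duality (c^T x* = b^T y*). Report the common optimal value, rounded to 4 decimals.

The standard primal-dual pair for 'max c^T x s.t. A x <= b, x >= 0' is:
  Dual:  min b^T y  s.t.  A^T y >= c,  y >= 0.

So the dual LP is:
  minimize  8y1 + 4y2 + 26y3 + 12y4
  subject to:
    y1 + 4y3 + 2y4 >= 6
    y2 + 2y3 + 4y4 >= 6
    y1, y2, y3, y4 >= 0

Solving the primal: x* = (6, 0).
  primal value c^T x* = 36.
Solving the dual: y* = (0, 0, 0, 3).
  dual value b^T y* = 36.
Strong duality: c^T x* = b^T y*. Confirmed.

36


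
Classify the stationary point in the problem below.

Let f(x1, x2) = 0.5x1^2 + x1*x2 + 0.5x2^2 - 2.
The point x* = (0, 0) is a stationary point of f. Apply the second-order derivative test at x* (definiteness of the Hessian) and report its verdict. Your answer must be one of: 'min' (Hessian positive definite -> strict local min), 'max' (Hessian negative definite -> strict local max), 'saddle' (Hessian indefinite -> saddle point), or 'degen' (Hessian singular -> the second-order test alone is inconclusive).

Compute the Hessian H = grad^2 f:
  H = [[1, 1], [1, 1]]
Verify stationarity: grad f(x*) = H x* + g = (0, 0).
Eigenvalues of H: 0, 2.
H has a zero eigenvalue (singular; positive semidefinite but not definite), so H is neither positive definite, negative definite, nor indefinite. The second-order test alone is inconclusive -> degen.
(Indeed, f is constant along the null direction of H through x*, so x* is not a strict local extremum.)

degen


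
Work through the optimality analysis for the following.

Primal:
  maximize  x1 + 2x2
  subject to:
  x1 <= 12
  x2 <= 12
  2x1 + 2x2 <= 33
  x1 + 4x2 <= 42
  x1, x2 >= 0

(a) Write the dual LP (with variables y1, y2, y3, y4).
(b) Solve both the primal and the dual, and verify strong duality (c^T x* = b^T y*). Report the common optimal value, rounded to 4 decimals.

The standard primal-dual pair for 'max c^T x s.t. A x <= b, x >= 0' is:
  Dual:  min b^T y  s.t.  A^T y >= c,  y >= 0.

So the dual LP is:
  minimize  12y1 + 12y2 + 33y3 + 42y4
  subject to:
    y1 + 2y3 + y4 >= 1
    y2 + 2y3 + 4y4 >= 2
    y1, y2, y3, y4 >= 0

Solving the primal: x* = (8, 8.5).
  primal value c^T x* = 25.
Solving the dual: y* = (0, 0, 0.3333, 0.3333).
  dual value b^T y* = 25.
Strong duality: c^T x* = b^T y*. Confirmed.

25


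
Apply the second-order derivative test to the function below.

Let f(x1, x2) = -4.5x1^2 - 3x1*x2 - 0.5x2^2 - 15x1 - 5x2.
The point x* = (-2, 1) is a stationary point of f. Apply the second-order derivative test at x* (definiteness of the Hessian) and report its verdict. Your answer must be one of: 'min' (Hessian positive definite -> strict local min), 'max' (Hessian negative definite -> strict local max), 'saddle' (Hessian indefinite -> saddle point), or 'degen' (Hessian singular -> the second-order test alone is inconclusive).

Compute the Hessian H = grad^2 f:
  H = [[-9, -3], [-3, -1]]
Verify stationarity: grad f(x*) = H x* + g = (0, 0).
Eigenvalues of H: -10, 0.
H has a zero eigenvalue (singular; negative semidefinite but not definite), so H is neither positive definite, negative definite, nor indefinite. The second-order test alone is inconclusive -> degen.
(Indeed, f is constant along the null direction of H through x*, so x* is not a strict local extremum.)

degen


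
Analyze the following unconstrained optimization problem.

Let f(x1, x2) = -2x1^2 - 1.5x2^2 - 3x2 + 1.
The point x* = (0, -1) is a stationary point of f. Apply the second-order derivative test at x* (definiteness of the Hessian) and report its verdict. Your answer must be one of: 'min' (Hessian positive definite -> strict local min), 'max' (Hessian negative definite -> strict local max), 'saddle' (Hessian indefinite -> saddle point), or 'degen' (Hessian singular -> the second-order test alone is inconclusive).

Compute the Hessian H = grad^2 f:
  H = [[-4, 0], [0, -3]]
Verify stationarity: grad f(x*) = H x* + g = (0, 0).
Eigenvalues of H: -4, -3.
Both eigenvalues < 0, so H is negative definite -> x* is a strict local max.

max


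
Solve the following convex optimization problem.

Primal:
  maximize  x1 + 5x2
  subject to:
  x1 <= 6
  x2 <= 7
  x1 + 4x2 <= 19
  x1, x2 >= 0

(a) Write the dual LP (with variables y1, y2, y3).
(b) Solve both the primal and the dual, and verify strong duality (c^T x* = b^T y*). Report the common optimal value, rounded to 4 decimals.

The standard primal-dual pair for 'max c^T x s.t. A x <= b, x >= 0' is:
  Dual:  min b^T y  s.t.  A^T y >= c,  y >= 0.

So the dual LP is:
  minimize  6y1 + 7y2 + 19y3
  subject to:
    y1 + y3 >= 1
    y2 + 4y3 >= 5
    y1, y2, y3 >= 0

Solving the primal: x* = (0, 4.75).
  primal value c^T x* = 23.75.
Solving the dual: y* = (0, 0, 1.25).
  dual value b^T y* = 23.75.
Strong duality: c^T x* = b^T y*. Confirmed.

23.75


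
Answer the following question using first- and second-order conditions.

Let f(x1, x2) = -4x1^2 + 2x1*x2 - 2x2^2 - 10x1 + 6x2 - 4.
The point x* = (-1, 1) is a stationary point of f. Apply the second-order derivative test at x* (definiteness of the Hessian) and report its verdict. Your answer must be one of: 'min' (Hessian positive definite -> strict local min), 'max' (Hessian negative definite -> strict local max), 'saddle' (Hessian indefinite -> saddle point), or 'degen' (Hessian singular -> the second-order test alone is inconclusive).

Compute the Hessian H = grad^2 f:
  H = [[-8, 2], [2, -4]]
Verify stationarity: grad f(x*) = H x* + g = (0, 0).
Eigenvalues of H: -8.8284, -3.1716.
Both eigenvalues < 0, so H is negative definite -> x* is a strict local max.

max


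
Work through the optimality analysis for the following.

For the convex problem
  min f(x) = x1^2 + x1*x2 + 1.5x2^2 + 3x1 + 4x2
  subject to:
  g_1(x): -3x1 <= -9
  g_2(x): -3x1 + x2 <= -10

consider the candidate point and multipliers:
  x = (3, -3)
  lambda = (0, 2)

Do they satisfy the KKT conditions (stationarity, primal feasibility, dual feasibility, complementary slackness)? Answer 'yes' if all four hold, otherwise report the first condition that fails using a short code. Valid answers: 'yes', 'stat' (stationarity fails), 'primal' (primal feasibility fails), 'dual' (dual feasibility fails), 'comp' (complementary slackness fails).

Gradient of f: grad f(x) = Q x + c = (6, -2)
Constraint values g_i(x) = a_i^T x - b_i:
  g_1((3, -3)) = 0
  g_2((3, -3)) = -2
Stationarity residual: grad f(x) + sum_i lambda_i a_i = (0, 0)
  -> stationarity OK
Primal feasibility (all g_i <= 0): OK
Dual feasibility (all lambda_i >= 0): OK
Complementary slackness (lambda_i * g_i(x) = 0 for all i): FAILS

Verdict: the first failing condition is complementary_slackness -> comp.

comp


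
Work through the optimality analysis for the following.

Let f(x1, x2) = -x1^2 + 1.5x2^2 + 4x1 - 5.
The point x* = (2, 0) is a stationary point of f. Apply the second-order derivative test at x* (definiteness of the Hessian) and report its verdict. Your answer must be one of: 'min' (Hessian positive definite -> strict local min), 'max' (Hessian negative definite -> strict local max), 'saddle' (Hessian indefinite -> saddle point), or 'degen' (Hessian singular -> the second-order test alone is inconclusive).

Compute the Hessian H = grad^2 f:
  H = [[-2, 0], [0, 3]]
Verify stationarity: grad f(x*) = H x* + g = (0, 0).
Eigenvalues of H: -2, 3.
Eigenvalues have mixed signs, so H is indefinite -> x* is a saddle point.

saddle


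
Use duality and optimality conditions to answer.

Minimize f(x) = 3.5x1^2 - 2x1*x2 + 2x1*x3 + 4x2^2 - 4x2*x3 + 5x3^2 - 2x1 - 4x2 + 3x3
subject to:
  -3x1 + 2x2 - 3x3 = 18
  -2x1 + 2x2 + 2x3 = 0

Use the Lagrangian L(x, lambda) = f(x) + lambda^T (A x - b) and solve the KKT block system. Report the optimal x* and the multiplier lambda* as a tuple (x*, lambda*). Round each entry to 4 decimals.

Form the Lagrangian:
  L(x, lambda) = (1/2) x^T Q x + c^T x + lambda^T (A x - b)
Stationarity (grad_x L = 0): Q x + c + A^T lambda = 0.
Primal feasibility: A x = b.

This gives the KKT block system:
  [ Q   A^T ] [ x     ]   [-c ]
  [ A    0  ] [ lambda ] = [ b ]

Solving the linear system:
  x*      = (-2.6325, 0.4409, -3.0735)
  lambda* = (-10.3701, 1.8268)
  f(x*)   = 90.4711

x* = (-2.6325, 0.4409, -3.0735), lambda* = (-10.3701, 1.8268)


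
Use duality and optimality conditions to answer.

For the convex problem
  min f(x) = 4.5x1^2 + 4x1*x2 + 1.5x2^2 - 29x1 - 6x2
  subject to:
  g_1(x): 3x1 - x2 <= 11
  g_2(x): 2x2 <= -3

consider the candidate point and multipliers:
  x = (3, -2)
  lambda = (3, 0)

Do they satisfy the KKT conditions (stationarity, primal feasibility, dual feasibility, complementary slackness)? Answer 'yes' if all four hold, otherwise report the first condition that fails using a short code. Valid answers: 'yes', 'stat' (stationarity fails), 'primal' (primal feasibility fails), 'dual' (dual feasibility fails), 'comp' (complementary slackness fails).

Gradient of f: grad f(x) = Q x + c = (-10, 0)
Constraint values g_i(x) = a_i^T x - b_i:
  g_1((3, -2)) = 0
  g_2((3, -2)) = -1
Stationarity residual: grad f(x) + sum_i lambda_i a_i = (-1, -3)
  -> stationarity FAILS
Primal feasibility (all g_i <= 0): OK
Dual feasibility (all lambda_i >= 0): OK
Complementary slackness (lambda_i * g_i(x) = 0 for all i): OK

Verdict: the first failing condition is stationarity -> stat.

stat


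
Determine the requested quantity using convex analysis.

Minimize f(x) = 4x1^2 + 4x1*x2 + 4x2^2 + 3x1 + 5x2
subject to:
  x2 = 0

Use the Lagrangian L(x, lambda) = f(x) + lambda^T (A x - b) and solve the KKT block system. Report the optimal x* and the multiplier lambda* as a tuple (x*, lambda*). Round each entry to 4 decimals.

Form the Lagrangian:
  L(x, lambda) = (1/2) x^T Q x + c^T x + lambda^T (A x - b)
Stationarity (grad_x L = 0): Q x + c + A^T lambda = 0.
Primal feasibility: A x = b.

This gives the KKT block system:
  [ Q   A^T ] [ x     ]   [-c ]
  [ A    0  ] [ lambda ] = [ b ]

Solving the linear system:
  x*      = (-0.375, 0)
  lambda* = (-3.5)
  f(x*)   = -0.5625

x* = (-0.375, 0), lambda* = (-3.5)


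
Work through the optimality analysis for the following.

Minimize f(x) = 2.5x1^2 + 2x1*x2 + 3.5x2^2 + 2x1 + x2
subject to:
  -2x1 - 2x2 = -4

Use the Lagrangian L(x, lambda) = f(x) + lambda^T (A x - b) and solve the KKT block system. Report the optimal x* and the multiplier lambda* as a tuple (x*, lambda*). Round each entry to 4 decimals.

Form the Lagrangian:
  L(x, lambda) = (1/2) x^T Q x + c^T x + lambda^T (A x - b)
Stationarity (grad_x L = 0): Q x + c + A^T lambda = 0.
Primal feasibility: A x = b.

This gives the KKT block system:
  [ Q   A^T ] [ x     ]   [-c ]
  [ A    0  ] [ lambda ] = [ b ]

Solving the linear system:
  x*      = (1.125, 0.875)
  lambda* = (4.6875)
  f(x*)   = 10.9375

x* = (1.125, 0.875), lambda* = (4.6875)


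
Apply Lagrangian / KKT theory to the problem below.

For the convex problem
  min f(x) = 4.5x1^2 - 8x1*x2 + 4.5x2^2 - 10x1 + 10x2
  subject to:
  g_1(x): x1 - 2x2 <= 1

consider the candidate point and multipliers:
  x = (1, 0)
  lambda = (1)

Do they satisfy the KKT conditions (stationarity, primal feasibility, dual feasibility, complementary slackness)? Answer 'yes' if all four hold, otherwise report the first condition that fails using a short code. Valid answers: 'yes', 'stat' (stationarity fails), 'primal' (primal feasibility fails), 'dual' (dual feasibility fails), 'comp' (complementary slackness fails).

Gradient of f: grad f(x) = Q x + c = (-1, 2)
Constraint values g_i(x) = a_i^T x - b_i:
  g_1((1, 0)) = 0
Stationarity residual: grad f(x) + sum_i lambda_i a_i = (0, 0)
  -> stationarity OK
Primal feasibility (all g_i <= 0): OK
Dual feasibility (all lambda_i >= 0): OK
Complementary slackness (lambda_i * g_i(x) = 0 for all i): OK

Verdict: yes, KKT holds.

yes


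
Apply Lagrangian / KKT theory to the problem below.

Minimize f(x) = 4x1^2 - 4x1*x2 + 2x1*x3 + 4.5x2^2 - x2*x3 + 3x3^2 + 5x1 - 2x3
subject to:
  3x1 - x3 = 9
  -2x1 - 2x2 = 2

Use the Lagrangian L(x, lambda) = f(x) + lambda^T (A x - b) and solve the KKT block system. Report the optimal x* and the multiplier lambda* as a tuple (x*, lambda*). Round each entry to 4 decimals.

Form the Lagrangian:
  L(x, lambda) = (1/2) x^T Q x + c^T x + lambda^T (A x - b)
Stationarity (grad_x L = 0): Q x + c + A^T lambda = 0.
Primal feasibility: A x = b.

This gives the KKT block system:
  [ Q   A^T ] [ x     ]   [-c ]
  [ A    0  ] [ lambda ] = [ b ]

Solving the linear system:
  x*      = (1.7938, -2.7938, -3.6186)
  lambda* = (-17.3299, -14.3505)
  f(x*)   = 100.4381

x* = (1.7938, -2.7938, -3.6186), lambda* = (-17.3299, -14.3505)


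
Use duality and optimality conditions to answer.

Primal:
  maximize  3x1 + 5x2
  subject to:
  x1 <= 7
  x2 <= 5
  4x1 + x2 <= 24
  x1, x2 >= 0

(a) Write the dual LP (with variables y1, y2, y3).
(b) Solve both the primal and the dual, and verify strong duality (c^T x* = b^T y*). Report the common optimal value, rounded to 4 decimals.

The standard primal-dual pair for 'max c^T x s.t. A x <= b, x >= 0' is:
  Dual:  min b^T y  s.t.  A^T y >= c,  y >= 0.

So the dual LP is:
  minimize  7y1 + 5y2 + 24y3
  subject to:
    y1 + 4y3 >= 3
    y2 + y3 >= 5
    y1, y2, y3 >= 0

Solving the primal: x* = (4.75, 5).
  primal value c^T x* = 39.25.
Solving the dual: y* = (0, 4.25, 0.75).
  dual value b^T y* = 39.25.
Strong duality: c^T x* = b^T y*. Confirmed.

39.25


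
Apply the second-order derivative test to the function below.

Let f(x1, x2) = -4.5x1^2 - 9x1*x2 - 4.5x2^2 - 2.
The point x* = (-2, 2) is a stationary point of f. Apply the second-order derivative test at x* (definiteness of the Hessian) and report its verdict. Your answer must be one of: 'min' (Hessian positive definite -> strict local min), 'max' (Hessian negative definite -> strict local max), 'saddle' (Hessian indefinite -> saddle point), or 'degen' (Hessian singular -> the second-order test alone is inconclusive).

Compute the Hessian H = grad^2 f:
  H = [[-9, -9], [-9, -9]]
Verify stationarity: grad f(x*) = H x* + g = (0, 0).
Eigenvalues of H: -18, 0.
H has a zero eigenvalue (singular; negative semidefinite but not definite), so H is neither positive definite, negative definite, nor indefinite. The second-order test alone is inconclusive -> degen.
(Indeed, f is constant along the null direction of H through x*, so x* is not a strict local extremum.)

degen


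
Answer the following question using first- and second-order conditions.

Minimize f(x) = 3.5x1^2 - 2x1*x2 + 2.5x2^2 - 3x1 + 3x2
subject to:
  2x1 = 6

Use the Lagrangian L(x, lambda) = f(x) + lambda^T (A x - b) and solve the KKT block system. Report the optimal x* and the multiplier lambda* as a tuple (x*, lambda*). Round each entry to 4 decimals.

Form the Lagrangian:
  L(x, lambda) = (1/2) x^T Q x + c^T x + lambda^T (A x - b)
Stationarity (grad_x L = 0): Q x + c + A^T lambda = 0.
Primal feasibility: A x = b.

This gives the KKT block system:
  [ Q   A^T ] [ x     ]   [-c ]
  [ A    0  ] [ lambda ] = [ b ]

Solving the linear system:
  x*      = (3, 0.6)
  lambda* = (-8.4)
  f(x*)   = 21.6

x* = (3, 0.6), lambda* = (-8.4)


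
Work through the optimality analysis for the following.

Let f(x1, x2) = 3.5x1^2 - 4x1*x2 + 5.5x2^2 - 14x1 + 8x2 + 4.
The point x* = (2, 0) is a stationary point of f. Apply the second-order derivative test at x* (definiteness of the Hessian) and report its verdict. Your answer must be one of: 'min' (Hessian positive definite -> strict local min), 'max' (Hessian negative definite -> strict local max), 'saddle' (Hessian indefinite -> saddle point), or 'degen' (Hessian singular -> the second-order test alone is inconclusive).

Compute the Hessian H = grad^2 f:
  H = [[7, -4], [-4, 11]]
Verify stationarity: grad f(x*) = H x* + g = (0, 0).
Eigenvalues of H: 4.5279, 13.4721.
Both eigenvalues > 0, so H is positive definite -> x* is a strict local min.

min


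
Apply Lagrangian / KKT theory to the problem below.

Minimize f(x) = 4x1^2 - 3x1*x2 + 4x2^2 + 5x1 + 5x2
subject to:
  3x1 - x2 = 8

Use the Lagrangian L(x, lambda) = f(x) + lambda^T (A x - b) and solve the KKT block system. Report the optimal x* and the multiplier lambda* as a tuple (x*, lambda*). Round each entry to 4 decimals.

Form the Lagrangian:
  L(x, lambda) = (1/2) x^T Q x + c^T x + lambda^T (A x - b)
Stationarity (grad_x L = 0): Q x + c + A^T lambda = 0.
Primal feasibility: A x = b.

This gives the KKT block system:
  [ Q   A^T ] [ x     ]   [-c ]
  [ A    0  ] [ lambda ] = [ b ]

Solving the linear system:
  x*      = (2.3871, -0.8387)
  lambda* = (-8.871)
  f(x*)   = 39.3548

x* = (2.3871, -0.8387), lambda* = (-8.871)


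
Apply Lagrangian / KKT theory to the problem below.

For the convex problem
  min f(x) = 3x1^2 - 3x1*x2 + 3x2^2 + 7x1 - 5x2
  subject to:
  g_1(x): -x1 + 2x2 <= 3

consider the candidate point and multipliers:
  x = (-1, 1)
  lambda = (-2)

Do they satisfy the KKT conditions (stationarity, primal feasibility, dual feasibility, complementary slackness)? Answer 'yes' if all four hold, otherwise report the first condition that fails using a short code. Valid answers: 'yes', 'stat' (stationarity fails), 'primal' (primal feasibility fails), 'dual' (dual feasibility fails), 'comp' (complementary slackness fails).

Gradient of f: grad f(x) = Q x + c = (-2, 4)
Constraint values g_i(x) = a_i^T x - b_i:
  g_1((-1, 1)) = 0
Stationarity residual: grad f(x) + sum_i lambda_i a_i = (0, 0)
  -> stationarity OK
Primal feasibility (all g_i <= 0): OK
Dual feasibility (all lambda_i >= 0): FAILS
Complementary slackness (lambda_i * g_i(x) = 0 for all i): OK

Verdict: the first failing condition is dual_feasibility -> dual.

dual


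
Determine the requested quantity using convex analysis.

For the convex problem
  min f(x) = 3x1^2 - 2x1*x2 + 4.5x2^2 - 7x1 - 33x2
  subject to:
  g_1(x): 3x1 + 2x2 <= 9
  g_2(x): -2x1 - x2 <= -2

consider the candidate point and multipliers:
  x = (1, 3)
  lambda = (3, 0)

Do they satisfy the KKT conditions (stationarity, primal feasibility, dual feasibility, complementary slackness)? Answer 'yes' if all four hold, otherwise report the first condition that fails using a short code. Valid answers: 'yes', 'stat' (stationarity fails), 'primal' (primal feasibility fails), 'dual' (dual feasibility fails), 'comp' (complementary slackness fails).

Gradient of f: grad f(x) = Q x + c = (-7, -8)
Constraint values g_i(x) = a_i^T x - b_i:
  g_1((1, 3)) = 0
  g_2((1, 3)) = -3
Stationarity residual: grad f(x) + sum_i lambda_i a_i = (2, -2)
  -> stationarity FAILS
Primal feasibility (all g_i <= 0): OK
Dual feasibility (all lambda_i >= 0): OK
Complementary slackness (lambda_i * g_i(x) = 0 for all i): OK

Verdict: the first failing condition is stationarity -> stat.

stat


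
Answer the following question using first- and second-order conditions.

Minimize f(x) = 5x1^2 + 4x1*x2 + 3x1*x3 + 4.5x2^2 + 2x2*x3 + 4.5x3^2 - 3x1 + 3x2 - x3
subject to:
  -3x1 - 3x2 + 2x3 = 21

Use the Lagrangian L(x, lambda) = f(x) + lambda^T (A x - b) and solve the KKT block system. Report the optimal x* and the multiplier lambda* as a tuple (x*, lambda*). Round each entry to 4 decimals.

Form the Lagrangian:
  L(x, lambda) = (1/2) x^T Q x + c^T x + lambda^T (A x - b)
Stationarity (grad_x L = 0): Q x + c + A^T lambda = 0.
Primal feasibility: A x = b.

This gives the KKT block system:
  [ Q   A^T ] [ x     ]   [-c ]
  [ A    0  ] [ lambda ] = [ b ]

Solving the linear system:
  x*      = (-1.9534, -2.9001, 3.2197)
  lambda* = (-8.1585)
  f(x*)   = 82.6338

x* = (-1.9534, -2.9001, 3.2197), lambda* = (-8.1585)


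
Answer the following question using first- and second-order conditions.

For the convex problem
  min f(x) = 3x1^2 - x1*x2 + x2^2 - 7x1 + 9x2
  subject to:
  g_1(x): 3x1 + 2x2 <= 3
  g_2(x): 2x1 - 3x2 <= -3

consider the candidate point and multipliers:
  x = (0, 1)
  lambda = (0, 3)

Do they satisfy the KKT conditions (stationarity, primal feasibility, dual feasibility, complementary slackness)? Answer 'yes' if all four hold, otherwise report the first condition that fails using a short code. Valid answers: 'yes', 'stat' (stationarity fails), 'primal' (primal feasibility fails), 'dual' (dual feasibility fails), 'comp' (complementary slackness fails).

Gradient of f: grad f(x) = Q x + c = (-8, 11)
Constraint values g_i(x) = a_i^T x - b_i:
  g_1((0, 1)) = -1
  g_2((0, 1)) = 0
Stationarity residual: grad f(x) + sum_i lambda_i a_i = (-2, 2)
  -> stationarity FAILS
Primal feasibility (all g_i <= 0): OK
Dual feasibility (all lambda_i >= 0): OK
Complementary slackness (lambda_i * g_i(x) = 0 for all i): OK

Verdict: the first failing condition is stationarity -> stat.

stat


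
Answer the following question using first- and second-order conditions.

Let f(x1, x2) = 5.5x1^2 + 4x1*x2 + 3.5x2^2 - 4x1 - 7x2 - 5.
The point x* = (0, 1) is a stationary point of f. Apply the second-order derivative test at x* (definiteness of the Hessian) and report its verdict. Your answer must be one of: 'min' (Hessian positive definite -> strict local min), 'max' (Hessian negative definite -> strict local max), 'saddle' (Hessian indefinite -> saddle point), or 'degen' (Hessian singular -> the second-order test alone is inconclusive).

Compute the Hessian H = grad^2 f:
  H = [[11, 4], [4, 7]]
Verify stationarity: grad f(x*) = H x* + g = (0, 0).
Eigenvalues of H: 4.5279, 13.4721.
Both eigenvalues > 0, so H is positive definite -> x* is a strict local min.

min


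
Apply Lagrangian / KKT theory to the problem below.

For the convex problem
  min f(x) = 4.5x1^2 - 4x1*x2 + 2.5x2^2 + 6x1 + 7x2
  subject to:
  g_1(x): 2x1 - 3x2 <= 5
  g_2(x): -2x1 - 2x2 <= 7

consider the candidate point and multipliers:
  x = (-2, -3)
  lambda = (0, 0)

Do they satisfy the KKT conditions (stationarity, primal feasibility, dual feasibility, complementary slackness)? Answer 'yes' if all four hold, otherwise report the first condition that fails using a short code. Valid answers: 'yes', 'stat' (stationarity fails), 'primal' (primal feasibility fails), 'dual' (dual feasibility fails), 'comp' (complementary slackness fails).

Gradient of f: grad f(x) = Q x + c = (0, 0)
Constraint values g_i(x) = a_i^T x - b_i:
  g_1((-2, -3)) = 0
  g_2((-2, -3)) = 3
Stationarity residual: grad f(x) + sum_i lambda_i a_i = (0, 0)
  -> stationarity OK
Primal feasibility (all g_i <= 0): FAILS
Dual feasibility (all lambda_i >= 0): OK
Complementary slackness (lambda_i * g_i(x) = 0 for all i): OK

Verdict: the first failing condition is primal_feasibility -> primal.

primal


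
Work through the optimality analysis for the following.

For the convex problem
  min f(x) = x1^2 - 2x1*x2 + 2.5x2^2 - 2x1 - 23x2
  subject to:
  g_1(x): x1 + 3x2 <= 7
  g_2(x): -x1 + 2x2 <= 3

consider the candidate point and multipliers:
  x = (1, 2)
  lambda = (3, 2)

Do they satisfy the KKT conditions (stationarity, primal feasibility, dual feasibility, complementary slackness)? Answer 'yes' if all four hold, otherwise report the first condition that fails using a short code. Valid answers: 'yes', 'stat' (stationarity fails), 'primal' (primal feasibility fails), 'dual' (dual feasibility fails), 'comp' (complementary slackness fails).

Gradient of f: grad f(x) = Q x + c = (-4, -15)
Constraint values g_i(x) = a_i^T x - b_i:
  g_1((1, 2)) = 0
  g_2((1, 2)) = 0
Stationarity residual: grad f(x) + sum_i lambda_i a_i = (-3, -2)
  -> stationarity FAILS
Primal feasibility (all g_i <= 0): OK
Dual feasibility (all lambda_i >= 0): OK
Complementary slackness (lambda_i * g_i(x) = 0 for all i): OK

Verdict: the first failing condition is stationarity -> stat.

stat


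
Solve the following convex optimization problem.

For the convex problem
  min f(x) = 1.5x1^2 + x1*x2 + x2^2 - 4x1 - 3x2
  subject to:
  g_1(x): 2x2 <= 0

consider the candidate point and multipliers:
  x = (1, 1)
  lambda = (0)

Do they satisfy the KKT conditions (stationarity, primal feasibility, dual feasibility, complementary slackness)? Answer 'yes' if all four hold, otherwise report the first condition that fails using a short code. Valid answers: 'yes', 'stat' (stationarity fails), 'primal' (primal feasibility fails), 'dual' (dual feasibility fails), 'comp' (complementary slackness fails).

Gradient of f: grad f(x) = Q x + c = (0, 0)
Constraint values g_i(x) = a_i^T x - b_i:
  g_1((1, 1)) = 2
Stationarity residual: grad f(x) + sum_i lambda_i a_i = (0, 0)
  -> stationarity OK
Primal feasibility (all g_i <= 0): FAILS
Dual feasibility (all lambda_i >= 0): OK
Complementary slackness (lambda_i * g_i(x) = 0 for all i): OK

Verdict: the first failing condition is primal_feasibility -> primal.

primal


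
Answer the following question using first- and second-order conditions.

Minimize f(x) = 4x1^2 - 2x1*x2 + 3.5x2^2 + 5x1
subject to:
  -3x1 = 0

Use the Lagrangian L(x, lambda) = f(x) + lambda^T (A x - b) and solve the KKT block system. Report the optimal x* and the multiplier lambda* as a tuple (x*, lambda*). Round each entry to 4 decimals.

Form the Lagrangian:
  L(x, lambda) = (1/2) x^T Q x + c^T x + lambda^T (A x - b)
Stationarity (grad_x L = 0): Q x + c + A^T lambda = 0.
Primal feasibility: A x = b.

This gives the KKT block system:
  [ Q   A^T ] [ x     ]   [-c ]
  [ A    0  ] [ lambda ] = [ b ]

Solving the linear system:
  x*      = (0, 0)
  lambda* = (1.6667)
  f(x*)   = 0

x* = (0, 0), lambda* = (1.6667)


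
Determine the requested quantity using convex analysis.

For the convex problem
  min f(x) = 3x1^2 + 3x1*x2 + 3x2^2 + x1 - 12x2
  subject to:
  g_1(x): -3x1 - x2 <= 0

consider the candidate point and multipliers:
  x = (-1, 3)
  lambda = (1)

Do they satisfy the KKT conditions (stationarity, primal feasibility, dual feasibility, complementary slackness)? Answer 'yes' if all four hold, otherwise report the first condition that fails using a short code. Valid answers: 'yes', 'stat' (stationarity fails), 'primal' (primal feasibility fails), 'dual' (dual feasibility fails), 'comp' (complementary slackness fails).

Gradient of f: grad f(x) = Q x + c = (4, 3)
Constraint values g_i(x) = a_i^T x - b_i:
  g_1((-1, 3)) = 0
Stationarity residual: grad f(x) + sum_i lambda_i a_i = (1, 2)
  -> stationarity FAILS
Primal feasibility (all g_i <= 0): OK
Dual feasibility (all lambda_i >= 0): OK
Complementary slackness (lambda_i * g_i(x) = 0 for all i): OK

Verdict: the first failing condition is stationarity -> stat.

stat


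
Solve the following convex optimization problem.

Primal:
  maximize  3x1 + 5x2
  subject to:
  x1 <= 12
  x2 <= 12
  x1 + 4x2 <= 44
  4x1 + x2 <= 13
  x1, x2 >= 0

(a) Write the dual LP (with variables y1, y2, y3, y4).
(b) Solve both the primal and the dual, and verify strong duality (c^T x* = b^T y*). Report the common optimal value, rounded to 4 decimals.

The standard primal-dual pair for 'max c^T x s.t. A x <= b, x >= 0' is:
  Dual:  min b^T y  s.t.  A^T y >= c,  y >= 0.

So the dual LP is:
  minimize  12y1 + 12y2 + 44y3 + 13y4
  subject to:
    y1 + y3 + 4y4 >= 3
    y2 + 4y3 + y4 >= 5
    y1, y2, y3, y4 >= 0

Solving the primal: x* = (0.5333, 10.8667).
  primal value c^T x* = 55.9333.
Solving the dual: y* = (0, 0, 1.1333, 0.4667).
  dual value b^T y* = 55.9333.
Strong duality: c^T x* = b^T y*. Confirmed.

55.9333


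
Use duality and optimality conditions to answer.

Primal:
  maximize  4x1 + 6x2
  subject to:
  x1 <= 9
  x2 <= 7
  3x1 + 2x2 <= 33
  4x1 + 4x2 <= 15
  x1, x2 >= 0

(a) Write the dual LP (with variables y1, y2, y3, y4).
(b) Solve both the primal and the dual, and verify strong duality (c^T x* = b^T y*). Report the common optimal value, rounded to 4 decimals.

The standard primal-dual pair for 'max c^T x s.t. A x <= b, x >= 0' is:
  Dual:  min b^T y  s.t.  A^T y >= c,  y >= 0.

So the dual LP is:
  minimize  9y1 + 7y2 + 33y3 + 15y4
  subject to:
    y1 + 3y3 + 4y4 >= 4
    y2 + 2y3 + 4y4 >= 6
    y1, y2, y3, y4 >= 0

Solving the primal: x* = (0, 3.75).
  primal value c^T x* = 22.5.
Solving the dual: y* = (0, 0, 0, 1.5).
  dual value b^T y* = 22.5.
Strong duality: c^T x* = b^T y*. Confirmed.

22.5


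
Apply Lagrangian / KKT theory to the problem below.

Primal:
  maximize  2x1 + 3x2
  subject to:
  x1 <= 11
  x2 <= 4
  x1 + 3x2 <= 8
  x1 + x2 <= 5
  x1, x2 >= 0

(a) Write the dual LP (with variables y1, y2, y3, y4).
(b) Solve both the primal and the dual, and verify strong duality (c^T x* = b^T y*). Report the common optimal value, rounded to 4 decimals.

The standard primal-dual pair for 'max c^T x s.t. A x <= b, x >= 0' is:
  Dual:  min b^T y  s.t.  A^T y >= c,  y >= 0.

So the dual LP is:
  minimize  11y1 + 4y2 + 8y3 + 5y4
  subject to:
    y1 + y3 + y4 >= 2
    y2 + 3y3 + y4 >= 3
    y1, y2, y3, y4 >= 0

Solving the primal: x* = (3.5, 1.5).
  primal value c^T x* = 11.5.
Solving the dual: y* = (0, 0, 0.5, 1.5).
  dual value b^T y* = 11.5.
Strong duality: c^T x* = b^T y*. Confirmed.

11.5


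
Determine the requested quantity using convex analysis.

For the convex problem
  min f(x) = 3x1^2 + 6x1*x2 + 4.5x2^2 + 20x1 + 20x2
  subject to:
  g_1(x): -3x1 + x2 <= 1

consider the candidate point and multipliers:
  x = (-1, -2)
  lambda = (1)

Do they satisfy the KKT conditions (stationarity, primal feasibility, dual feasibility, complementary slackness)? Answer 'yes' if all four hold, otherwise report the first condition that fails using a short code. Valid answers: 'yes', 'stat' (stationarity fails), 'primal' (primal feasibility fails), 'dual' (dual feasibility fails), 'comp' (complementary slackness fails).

Gradient of f: grad f(x) = Q x + c = (2, -4)
Constraint values g_i(x) = a_i^T x - b_i:
  g_1((-1, -2)) = 0
Stationarity residual: grad f(x) + sum_i lambda_i a_i = (-1, -3)
  -> stationarity FAILS
Primal feasibility (all g_i <= 0): OK
Dual feasibility (all lambda_i >= 0): OK
Complementary slackness (lambda_i * g_i(x) = 0 for all i): OK

Verdict: the first failing condition is stationarity -> stat.

stat


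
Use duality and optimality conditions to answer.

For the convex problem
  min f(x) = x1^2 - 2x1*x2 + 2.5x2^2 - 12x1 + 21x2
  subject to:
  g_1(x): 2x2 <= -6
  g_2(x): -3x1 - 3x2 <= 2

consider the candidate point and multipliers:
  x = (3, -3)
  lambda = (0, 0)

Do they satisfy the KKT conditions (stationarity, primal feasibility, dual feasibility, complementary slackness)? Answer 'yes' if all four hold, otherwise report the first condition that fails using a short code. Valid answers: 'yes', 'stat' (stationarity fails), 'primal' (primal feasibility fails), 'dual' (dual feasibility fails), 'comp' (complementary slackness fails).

Gradient of f: grad f(x) = Q x + c = (0, 0)
Constraint values g_i(x) = a_i^T x - b_i:
  g_1((3, -3)) = 0
  g_2((3, -3)) = -2
Stationarity residual: grad f(x) + sum_i lambda_i a_i = (0, 0)
  -> stationarity OK
Primal feasibility (all g_i <= 0): OK
Dual feasibility (all lambda_i >= 0): OK
Complementary slackness (lambda_i * g_i(x) = 0 for all i): OK

Verdict: yes, KKT holds.

yes


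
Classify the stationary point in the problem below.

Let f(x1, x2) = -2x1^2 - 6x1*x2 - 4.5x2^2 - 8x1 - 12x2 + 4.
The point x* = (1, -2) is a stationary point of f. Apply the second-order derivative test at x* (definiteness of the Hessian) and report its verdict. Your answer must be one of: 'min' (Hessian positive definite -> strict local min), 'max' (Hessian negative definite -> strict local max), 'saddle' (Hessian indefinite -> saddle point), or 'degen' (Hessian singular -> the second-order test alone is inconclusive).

Compute the Hessian H = grad^2 f:
  H = [[-4, -6], [-6, -9]]
Verify stationarity: grad f(x*) = H x* + g = (0, 0).
Eigenvalues of H: -13, 0.
H has a zero eigenvalue (singular; negative semidefinite but not definite), so H is neither positive definite, negative definite, nor indefinite. The second-order test alone is inconclusive -> degen.
(Indeed, f is constant along the null direction of H through x*, so x* is not a strict local extremum.)

degen


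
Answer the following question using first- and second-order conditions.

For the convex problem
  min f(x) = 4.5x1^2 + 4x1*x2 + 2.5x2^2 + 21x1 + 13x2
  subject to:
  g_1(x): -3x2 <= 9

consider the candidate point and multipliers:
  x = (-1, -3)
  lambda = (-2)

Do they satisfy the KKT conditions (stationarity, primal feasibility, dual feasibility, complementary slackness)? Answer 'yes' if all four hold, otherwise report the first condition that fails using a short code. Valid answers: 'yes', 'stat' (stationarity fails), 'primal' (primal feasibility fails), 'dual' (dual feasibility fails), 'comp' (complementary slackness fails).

Gradient of f: grad f(x) = Q x + c = (0, -6)
Constraint values g_i(x) = a_i^T x - b_i:
  g_1((-1, -3)) = 0
Stationarity residual: grad f(x) + sum_i lambda_i a_i = (0, 0)
  -> stationarity OK
Primal feasibility (all g_i <= 0): OK
Dual feasibility (all lambda_i >= 0): FAILS
Complementary slackness (lambda_i * g_i(x) = 0 for all i): OK

Verdict: the first failing condition is dual_feasibility -> dual.

dual
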